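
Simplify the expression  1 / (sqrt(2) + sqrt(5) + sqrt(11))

(-sqrt(110) - 2*sqrt(11) + 4*sqrt(5) + 7*sqrt(2))/12

Group as (sqrt(2) + sqrt(5)) + sqrt(11); multiply by (sqrt(2) + sqrt(5)) - sqrt(11), then rationalise the remaining surd.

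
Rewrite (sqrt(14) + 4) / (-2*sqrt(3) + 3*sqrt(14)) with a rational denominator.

(sqrt(42) + 4*sqrt(3) + 21 + 6*sqrt(14))/57

Multiply numerator and denominator by 2*sqrt(3) + 3*sqrt(14).
Denominator becomes 114; numerator becomes 2*sqrt(42) + 8*sqrt(3) + 42 + 12*sqrt(14).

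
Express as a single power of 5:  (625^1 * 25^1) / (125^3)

5^(-3)

625^1 = 5^4; 25^1 = 5^2; 125^3 = 5^9
Combine exponents: 5^(-3)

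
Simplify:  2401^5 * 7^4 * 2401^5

7^44

2401^5 = 7^20; 7^4 = 7^4; 2401^5 = 7^20
Combine exponents: 7^44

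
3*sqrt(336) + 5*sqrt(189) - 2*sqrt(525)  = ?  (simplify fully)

17*sqrt(21)

3*sqrt(336) = 12*sqrt(21); 5*sqrt(189) = 15*sqrt(21); 2*sqrt(525) = 10*sqrt(21)
Combine: (12 + 15 - 10)·sqrt(21) = 17*sqrt(21)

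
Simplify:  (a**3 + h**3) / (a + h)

Apply the sum-of-cubes factorisation and cancel (a + h).

a**2 - a*h + h**2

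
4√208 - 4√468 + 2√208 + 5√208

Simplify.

20*√13

4√208 = 16*√13; 4√468 = 24*√13; 2√208 = 8*√13; 5√208 = 20*√13
Combine: (16 - 24 + 8 + 20)·√13 = 20*√13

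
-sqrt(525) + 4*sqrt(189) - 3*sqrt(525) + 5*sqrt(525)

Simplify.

sqrt(525) = 5*sqrt(21); 4*sqrt(189) = 12*sqrt(21); 3*sqrt(525) = 15*sqrt(21); 5*sqrt(525) = 25*sqrt(21)
Combine: (-5 + 12 - 15 + 25)·sqrt(21) = 17*sqrt(21)

17*sqrt(21)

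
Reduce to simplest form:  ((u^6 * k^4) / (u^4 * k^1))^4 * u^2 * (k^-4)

k^8*u^10

Inside the bracket: u^2 * k^3
Raise to the power 4: u^8 * k^12
Multiply by u^2 * (k^-4): add exponents.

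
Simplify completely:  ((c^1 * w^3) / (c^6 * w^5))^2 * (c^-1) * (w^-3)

Inside the bracket: (c^-5) * (w^-2)
Raise to the power 2: (c^-10) * (w^-4)
Multiply by (c^-1) * (w^-3): add exponents.

1/(c^11*w^7)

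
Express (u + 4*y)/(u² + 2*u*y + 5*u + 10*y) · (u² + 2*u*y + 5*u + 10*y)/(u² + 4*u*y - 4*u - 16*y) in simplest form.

Factor: u² + 2*u*y + 5*u + 10*y = (u + 2*y)·(u + 5);  u² + 2*u*y + 5*u + 10*y = (u + 5)·(u + 2*y);  u² + 4*u*y - 4*u - 16*y = (u - 4)·(u + 4*y)
Cancel the common factors (u + 5), (u + 4*y), (u + 2*y).

1/(u - 4)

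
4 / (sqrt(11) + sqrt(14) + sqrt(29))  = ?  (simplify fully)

(-sqrt(4466) - 2*sqrt(29) + 13*sqrt(14) + 16*sqrt(11))/75

Group as (sqrt(11) + sqrt(29)) + sqrt(14); multiply by (sqrt(11) + sqrt(29)) - sqrt(14), then rationalise the remaining surd.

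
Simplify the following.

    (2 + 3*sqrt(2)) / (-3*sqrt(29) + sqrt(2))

(-9*sqrt(58) - 6*sqrt(29) - 6 - 2*sqrt(2))/259

Multiply numerator and denominator by sqrt(2) + 3*sqrt(29).
Denominator becomes -259; numerator becomes 2*sqrt(2) + 6 + 6*sqrt(29) + 9*sqrt(58).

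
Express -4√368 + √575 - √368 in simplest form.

-15*√23

4√368 = 16*√23; √575 = 5*√23; √368 = 4*√23
Combine: (-16 + 5 - 4)·√23 = -15*√23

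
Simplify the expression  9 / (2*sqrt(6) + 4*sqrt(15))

Multiply numerator and denominator by -2*sqrt(6) + 4*sqrt(15).
Denominator becomes 216; numerator becomes -18*sqrt(6) + 36*sqrt(15).

(-sqrt(6) + 2*sqrt(15))/12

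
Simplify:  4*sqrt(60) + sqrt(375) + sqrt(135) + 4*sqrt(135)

28*sqrt(15)

4*sqrt(60) = 8*sqrt(15); sqrt(375) = 5*sqrt(15); sqrt(135) = 3*sqrt(15); 4*sqrt(135) = 12*sqrt(15)
Combine: (8 + 5 + 3 + 12)·sqrt(15) = 28*sqrt(15)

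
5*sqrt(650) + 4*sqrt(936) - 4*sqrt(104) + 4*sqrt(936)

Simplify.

5*sqrt(650) = 25*sqrt(26); 4*sqrt(936) = 24*sqrt(26); 4*sqrt(104) = 8*sqrt(26); 4*sqrt(936) = 24*sqrt(26)
Combine: (25 + 24 - 8 + 24)·sqrt(26) = 65*sqrt(26)

65*sqrt(26)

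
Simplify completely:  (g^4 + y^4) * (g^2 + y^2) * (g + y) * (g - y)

g^8 - y^8

(g+y)(g-y) = g^2 - y^2; continue pairing.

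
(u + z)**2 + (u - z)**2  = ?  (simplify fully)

2*u**2 + 2*z**2

Binomially expand both and collect terms in u, z.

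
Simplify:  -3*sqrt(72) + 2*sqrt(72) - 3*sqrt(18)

3*sqrt(72) = 18*sqrt(2); 2*sqrt(72) = 12*sqrt(2); 3*sqrt(18) = 9*sqrt(2)
Combine: (-18 + 12 - 9)·sqrt(2) = -15*sqrt(2)

-15*sqrt(2)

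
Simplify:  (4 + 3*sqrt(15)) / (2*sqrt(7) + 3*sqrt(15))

Multiply numerator and denominator by -2*sqrt(7) + 3*sqrt(15).
Denominator becomes 107; numerator becomes -6*sqrt(105) - 8*sqrt(7) + 12*sqrt(15) + 135.

(-6*sqrt(105) - 8*sqrt(7) + 12*sqrt(15) + 135)/107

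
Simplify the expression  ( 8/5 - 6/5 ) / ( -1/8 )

Numerator: 8/5 - 6/5 = 2/5
Denominator: -1/8 = -1/8
Divide: (2/5) · (-8) = -16/5

-16/5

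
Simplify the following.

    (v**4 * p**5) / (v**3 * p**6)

Quotient: v**1 * (p**-1)

v/p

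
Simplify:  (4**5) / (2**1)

2**9

4**5 = 2**10; 2**1 = 2**1
Combine exponents: 2**9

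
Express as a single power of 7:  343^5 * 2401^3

343^5 = 7^15; 2401^3 = 7^12
Combine exponents: 7^27

7^27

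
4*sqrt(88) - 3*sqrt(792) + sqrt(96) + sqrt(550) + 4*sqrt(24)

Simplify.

4*sqrt(88) = 8*sqrt(22); 3*sqrt(792) = 18*sqrt(22); sqrt(96) = 4*sqrt(6); sqrt(550) = 5*sqrt(22); 4*sqrt(24) = 8*sqrt(6)

-5*sqrt(22) + 12*sqrt(6)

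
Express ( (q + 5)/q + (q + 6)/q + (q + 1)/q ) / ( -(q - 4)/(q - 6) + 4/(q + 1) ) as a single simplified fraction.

Numerator: (q + 5)/q + (q + 6)/q + (q + 1)/q = (3*q + 12)/q
Denominator: -(q - 4)/(q - 6) + 4/(q + 1) = (-q**2 + 7*q - 20)/(q**2 - 5*q - 6)
Divide: ((3*q + 12)/q) · ((q**2 - 5*q - 6)/(-q**2 + 7*q - 20)) = (-3*q**3 + 3*q**2 + 78*q + 72)/(q**3 - 7*q**2 + 20*q)

(-3*q**3 + 3*q**2 + 78*q + 72)/(q**3 - 7*q**2 + 20*q)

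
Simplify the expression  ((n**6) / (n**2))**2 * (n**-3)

n**5

Inside the bracket: n**4
Raise to the power 2: n**8
Multiply by (n**-3): add exponents.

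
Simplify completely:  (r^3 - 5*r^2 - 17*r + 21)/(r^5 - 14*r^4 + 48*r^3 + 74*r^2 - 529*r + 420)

Factor: r^3 - 5*r^2 - 17*r + 21 = (r - 1)*(r - 7)*(r + 3);  r^5 - 14*r^4 + 48*r^3 + 74*r^2 - 529*r + 420 = (r - 5)*(r - 7)*(r + 3)*(r - 1)*(r - 4)
Cancel the common factors (r - 1), (r - 7), (r + 3).

1/(r^2 - 9*r + 20)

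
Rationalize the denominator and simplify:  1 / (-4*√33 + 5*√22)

(4*√33 + 5*√22)/22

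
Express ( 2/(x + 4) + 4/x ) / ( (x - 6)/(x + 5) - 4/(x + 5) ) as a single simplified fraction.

Numerator: 2/(x + 4) + 4/x = (6*x + 16)/(x^2 + 4*x)
Denominator: (x - 6)/(x + 5) - 4/(x + 5) = (x - 10)/(x + 5)
Divide: ((6*x + 16)/(x^2 + 4*x)) · ((x + 5)/(x - 10)) = (6*x^2 + 46*x + 80)/(x^3 - 6*x^2 - 40*x)

(6*x^2 + 46*x + 80)/(x^3 - 6*x^2 - 40*x)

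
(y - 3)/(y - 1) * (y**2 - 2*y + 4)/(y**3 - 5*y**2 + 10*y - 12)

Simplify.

1/(y - 1)

Factor: y**3 - 5*y**2 + 10*y - 12 = (y**2 - 2*y + 4)*(y - 3)
Cancel the common factors (y**2 - 2*y + 4), (y - 3).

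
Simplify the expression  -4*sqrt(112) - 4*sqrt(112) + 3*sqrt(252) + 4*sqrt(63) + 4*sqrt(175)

4*sqrt(112) = 16*sqrt(7); 4*sqrt(112) = 16*sqrt(7); 3*sqrt(252) = 18*sqrt(7); 4*sqrt(63) = 12*sqrt(7); 4*sqrt(175) = 20*sqrt(7)
Combine: (-16 - 16 + 18 + 12 + 20)·sqrt(7) = 18*sqrt(7)

18*sqrt(7)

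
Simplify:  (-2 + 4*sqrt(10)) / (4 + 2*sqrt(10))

(-5*sqrt(10) + 22)/6

Multiply numerator and denominator by -2*sqrt(10) + 4.
Denominator becomes -24; numerator becomes -88 + 20*sqrt(10).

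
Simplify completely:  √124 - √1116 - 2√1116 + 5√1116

14*√31

√124 = 2*√31; √1116 = 6*√31; 2√1116 = 12*√31; 5√1116 = 30*√31
Combine: (2 - 6 - 12 + 30)·√31 = 14*√31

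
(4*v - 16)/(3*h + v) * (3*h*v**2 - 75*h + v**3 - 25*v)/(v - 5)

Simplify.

4*v**2 + 4*v - 80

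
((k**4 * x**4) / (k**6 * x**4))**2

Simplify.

Inside the bracket: (k**-2)
Raise to the power 2: (k**-4)

k**(-4)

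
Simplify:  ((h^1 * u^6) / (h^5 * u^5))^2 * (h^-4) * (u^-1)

Inside the bracket: (h^-4) * u^1
Raise to the power 2: (h^-8) * u^2
Multiply by (h^-4) * (u^-1): add exponents.

u/h^12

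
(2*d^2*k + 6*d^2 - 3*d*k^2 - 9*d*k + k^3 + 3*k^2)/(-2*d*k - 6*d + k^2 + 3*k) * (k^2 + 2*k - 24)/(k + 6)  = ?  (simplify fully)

Factor: 2*d^2*k + 6*d^2 - 3*d*k^2 - 9*d*k + k^3 + 3*k^2 = (k + 3)*(-d + k)*(-2*d + k);  -2*d*k - 6*d + k^2 + 3*k = (-2*d + k)*(k + 3);  k^2 + 2*k - 24 = (k + 6)*(k - 4)
Cancel the common factors (k + 6), (k + 3), (-2*d + k).

-d*k + 4*d + k^2 - 4*k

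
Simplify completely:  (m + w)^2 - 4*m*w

(m - w)^2

Expanding gives m^2 - 2*m*w + w^2, a perfect square.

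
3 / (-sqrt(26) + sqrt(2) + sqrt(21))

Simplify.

(3*sqrt(26) + 7*sqrt(21) + 45*sqrt(2) + 4*sqrt(273))/53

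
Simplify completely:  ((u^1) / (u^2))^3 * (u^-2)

u^(-5)

Inside the bracket: (u^-1)
Raise to the power 3: (u^-3)
Multiply by (u^-2): add exponents.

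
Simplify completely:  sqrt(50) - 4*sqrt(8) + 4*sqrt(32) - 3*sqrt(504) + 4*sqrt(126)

-6*sqrt(14) + 13*sqrt(2)

sqrt(50) = 5*sqrt(2); 4*sqrt(8) = 8*sqrt(2); 4*sqrt(32) = 16*sqrt(2); 3*sqrt(504) = 18*sqrt(14); 4*sqrt(126) = 12*sqrt(14)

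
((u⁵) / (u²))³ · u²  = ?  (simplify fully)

u^11

Inside the bracket: u³
Raise to the power 3: u⁹
Multiply by u²: add exponents.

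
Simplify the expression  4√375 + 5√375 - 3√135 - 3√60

30*√15

4√375 = 20*√15; 5√375 = 25*√15; 3√135 = 9*√15; 3√60 = 6*√15
Combine: (20 + 25 - 9 - 6)·√15 = 30*√15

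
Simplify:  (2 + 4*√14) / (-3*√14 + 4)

(-8 - √14)/5

Multiply numerator and denominator by 4 + 3*√14.
Denominator becomes -110; numerator becomes 22*√14 + 176.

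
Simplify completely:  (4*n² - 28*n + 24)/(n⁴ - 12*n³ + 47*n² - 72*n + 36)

4/(n² - 5*n + 6)

Factor: 4*n² - 28*n + 24 = 4·(n - 6)·(n - 1);  n⁴ - 12*n³ + 47*n² - 72*n + 36 = (n - 2)·(n - 3)·(n - 1)·(n - 6)
Cancel the common factors (n - 6), (n - 1).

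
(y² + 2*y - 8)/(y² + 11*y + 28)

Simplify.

(y - 2)/(y + 7)

Factor: y² + 2*y - 8 = (y - 2)·(y + 4);  y² + 11*y + 28 = (y + 7)·(y + 4)
Cancel the common factor (y + 4).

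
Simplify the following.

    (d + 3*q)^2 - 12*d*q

(d - 3*q)^2

After expansion: d^2 - 6*d*q + 9*q^2 — a perfect-square trinomial.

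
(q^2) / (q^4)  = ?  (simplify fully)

Quotient: (q^-2)

q^(-2)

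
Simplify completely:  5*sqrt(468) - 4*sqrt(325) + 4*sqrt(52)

18*sqrt(13)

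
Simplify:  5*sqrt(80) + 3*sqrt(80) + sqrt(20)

34*sqrt(5)

5*sqrt(80) = 20*sqrt(5); 3*sqrt(80) = 12*sqrt(5); sqrt(20) = 2*sqrt(5)
Combine: (20 + 12 + 2)·sqrt(5) = 34*sqrt(5)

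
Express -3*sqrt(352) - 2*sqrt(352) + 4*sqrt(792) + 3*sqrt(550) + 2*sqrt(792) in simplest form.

3*sqrt(352) = 12*sqrt(22); 2*sqrt(352) = 8*sqrt(22); 4*sqrt(792) = 24*sqrt(22); 3*sqrt(550) = 15*sqrt(22); 2*sqrt(792) = 12*sqrt(22)
Combine: (-12 - 8 + 24 + 15 + 12)·sqrt(22) = 31*sqrt(22)

31*sqrt(22)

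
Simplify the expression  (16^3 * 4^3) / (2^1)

2^17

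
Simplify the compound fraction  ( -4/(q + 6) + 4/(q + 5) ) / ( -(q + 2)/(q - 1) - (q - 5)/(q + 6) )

(-4*q + 4)/(2*q^3 + 12*q^2 + 27*q + 85)

Numerator: -4/(q + 6) + 4/(q + 5) = 4/(q^2 + 11*q + 30)
Denominator: -(q + 2)/(q - 1) - (q - 5)/(q + 6) = (-2*q^2 - 2*q - 17)/(q^2 + 5*q - 6)
Divide: (4/(q^2 + 11*q + 30)) · ((q^2 + 5*q - 6)/(-2*q^2 - 2*q - 17)) = (-4*q + 4)/(2*q^3 + 12*q^2 + 27*q + 85)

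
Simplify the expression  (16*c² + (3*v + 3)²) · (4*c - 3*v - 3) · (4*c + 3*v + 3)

256*c⁴ - 81*v⁴ - 324*v³ - 486*v² - 324*v - 81

Pair the conjugate factors: ((4*c)+(3*v + 3))((4*c)-(3*v + 3)) = 16*c² - 9*v² - 18*v - 9, then repeat with the next factor.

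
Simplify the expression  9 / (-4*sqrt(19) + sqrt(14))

Multiply numerator and denominator by sqrt(14) + 4*sqrt(19).
Denominator becomes -290; numerator becomes 9*sqrt(14) + 36*sqrt(19).

(-36*sqrt(19) - 9*sqrt(14))/290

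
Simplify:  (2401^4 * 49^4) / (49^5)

7^14

2401^4 = 7^16; 49^4 = 7^8; 49^5 = 7^10
Combine exponents: 7^14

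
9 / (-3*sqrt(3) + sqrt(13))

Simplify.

(-27*sqrt(3) - 9*sqrt(13))/14

Multiply numerator and denominator by sqrt(13) + 3*sqrt(3).
Denominator becomes -14; numerator becomes 9*sqrt(13) + 27*sqrt(3).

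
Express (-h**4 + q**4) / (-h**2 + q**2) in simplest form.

Factor q**4 - h**4 and cancel (-h**2 + q**2).

h**2 + q**2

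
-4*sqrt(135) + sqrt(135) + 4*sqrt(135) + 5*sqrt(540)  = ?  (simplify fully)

33*sqrt(15)

4*sqrt(135) = 12*sqrt(15); sqrt(135) = 3*sqrt(15); 4*sqrt(135) = 12*sqrt(15); 5*sqrt(540) = 30*sqrt(15)
Combine: (-12 + 3 + 12 + 30)·sqrt(15) = 33*sqrt(15)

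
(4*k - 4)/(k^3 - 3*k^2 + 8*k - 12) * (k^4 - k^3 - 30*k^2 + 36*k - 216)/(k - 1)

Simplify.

(4*k^2 - 144)/(k - 2)

Factor: 4*k - 4 = 4*(k - 1);  k^3 - 3*k^2 + 8*k - 12 = (k^2 - k + 6)*(k - 2);  k^4 - k^3 - 30*k^2 + 36*k - 216 = (k + 6)*(k^2 - k + 6)*(k - 6)
Cancel the common factors (k^2 - k + 6), (k - 1).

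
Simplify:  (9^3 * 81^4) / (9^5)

9^3 = 3^6; 81^4 = 3^16; 9^5 = 3^10
Combine exponents: 3^12

3^12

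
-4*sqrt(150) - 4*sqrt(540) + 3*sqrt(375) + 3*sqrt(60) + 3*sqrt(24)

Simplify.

4*sqrt(150) = 20*sqrt(6); 4*sqrt(540) = 24*sqrt(15); 3*sqrt(375) = 15*sqrt(15); 3*sqrt(60) = 6*sqrt(15); 3*sqrt(24) = 6*sqrt(6)

-14*sqrt(6) - 3*sqrt(15)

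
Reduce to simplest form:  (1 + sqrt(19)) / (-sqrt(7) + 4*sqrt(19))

(sqrt(7) + sqrt(133) + 4*sqrt(19) + 76)/297

Multiply numerator and denominator by sqrt(7) + 4*sqrt(19).
Denominator becomes 297; numerator becomes sqrt(7) + sqrt(133) + 4*sqrt(19) + 76.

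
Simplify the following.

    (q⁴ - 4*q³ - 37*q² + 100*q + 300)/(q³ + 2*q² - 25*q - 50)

Factor: q⁴ - 4*q³ - 37*q² + 100*q + 300 = (q - 5)·(q - 6)·(q + 5)·(q + 2);  q³ + 2*q² - 25*q - 50 = (q + 5)·(q + 2)·(q - 5)
Cancel the common factors (q + 5), (q - 5), (q + 2).

q - 6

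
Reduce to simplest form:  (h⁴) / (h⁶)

h^(-2)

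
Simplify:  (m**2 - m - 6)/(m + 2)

m - 3

Factor: m**2 - m - 6 = (m + 2)*(m - 3)
Cancel the common factor (m + 2).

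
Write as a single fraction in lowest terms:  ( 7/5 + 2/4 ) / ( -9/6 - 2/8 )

-38/35

Numerator: 7/5 + 2/4 = 19/10
Denominator: -9/6 - 2/8 = -7/4
Divide: (19/10) · (-4/7) = -38/35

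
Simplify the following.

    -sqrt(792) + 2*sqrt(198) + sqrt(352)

4*sqrt(22)

sqrt(792) = 6*sqrt(22); 2*sqrt(198) = 6*sqrt(22); sqrt(352) = 4*sqrt(22)
Combine: (-6 + 6 + 4)·sqrt(22) = 4*sqrt(22)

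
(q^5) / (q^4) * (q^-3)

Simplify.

Quotient: q^1
Multiply by (q^-3): add exponents.

q^(-2)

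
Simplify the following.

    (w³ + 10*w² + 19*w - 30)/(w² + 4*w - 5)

w + 6

Factor: w³ + 10*w² + 19*w - 30 = (w + 5)·(w + 6)·(w - 1);  w² + 4*w - 5 = (w - 1)·(w + 5)
Cancel the common factors (w - 1), (w + 5).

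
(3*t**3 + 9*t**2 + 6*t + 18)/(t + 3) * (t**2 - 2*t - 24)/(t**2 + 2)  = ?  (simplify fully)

Factor: 3*t**3 + 9*t**2 + 6*t + 18 = 3*(t + 3)*(t**2 + 2);  t**2 - 2*t - 24 = (t + 4)*(t - 6)
Cancel the common factors (t**2 + 2), (t + 3).

3*t**2 - 6*t - 72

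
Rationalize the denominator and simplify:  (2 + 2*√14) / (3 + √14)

Multiply numerator and denominator by -√14 + 3.
Denominator becomes -5; numerator becomes -22 + 4*√14.

(-4*√14 + 22)/5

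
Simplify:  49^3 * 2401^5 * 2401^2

49^3 = 7^6; 2401^5 = 7^20; 2401^2 = 7^8
Combine exponents: 7^34

7^34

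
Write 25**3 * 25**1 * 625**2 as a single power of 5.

25**3 = 5**6; 25**1 = 5**2; 625**2 = 5**8
Combine exponents: 5**16

5**16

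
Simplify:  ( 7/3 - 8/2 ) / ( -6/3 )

5/6

Numerator: 7/3 - 8/2 = -5/3
Denominator: -6/3 = -2
Divide: (-5/3) · (-1/2) = 5/6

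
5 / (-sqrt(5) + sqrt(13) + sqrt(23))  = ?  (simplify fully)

(-31*sqrt(5) - 5*sqrt(23) + 15*sqrt(13) + 2*sqrt(1495))/47

Group as (sqrt(13) + sqrt(23)) - sqrt(5); multiply by (sqrt(13) + sqrt(23)) + sqrt(5), then rationalise the remaining surd.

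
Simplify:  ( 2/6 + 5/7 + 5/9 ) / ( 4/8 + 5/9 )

Numerator: 2/6 + 5/7 + 5/9 = 101/63
Denominator: 4/8 + 5/9 = 19/18
Divide: (101/63) · (18/19) = 202/133

202/133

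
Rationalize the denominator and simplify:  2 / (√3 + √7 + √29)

(-50*√7 - 66*√3 + 4*√609 + 38*√29)/277

Group as (√7 + √29) + √3; multiply by (√7 + √29) - √3, then rationalise the remaining surd.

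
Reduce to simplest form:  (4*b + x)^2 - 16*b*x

After expansion: 16*b^2 - 8*b*x + x^2 — a perfect-square trinomial.

(4*b - x)^2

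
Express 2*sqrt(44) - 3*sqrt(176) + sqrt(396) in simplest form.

-2*sqrt(11)

2*sqrt(44) = 4*sqrt(11); 3*sqrt(176) = 12*sqrt(11); sqrt(396) = 6*sqrt(11)
Combine: (4 - 12 + 6)·sqrt(11) = -2*sqrt(11)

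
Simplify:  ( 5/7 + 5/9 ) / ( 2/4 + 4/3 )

160/231

Numerator: 5/7 + 5/9 = 80/63
Denominator: 2/4 + 4/3 = 11/6
Divide: (80/63) · (6/11) = 160/231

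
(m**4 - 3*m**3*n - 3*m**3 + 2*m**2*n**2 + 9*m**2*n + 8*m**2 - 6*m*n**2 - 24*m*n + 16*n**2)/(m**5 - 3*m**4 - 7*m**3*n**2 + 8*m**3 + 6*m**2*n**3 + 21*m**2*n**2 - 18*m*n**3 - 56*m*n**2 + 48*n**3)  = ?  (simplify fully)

Factor: m**4 - 3*m**3*n - 3*m**3 + 2*m**2*n**2 + 9*m**2*n + 8*m**2 - 6*m*n**2 - 24*m*n + 16*n**2 = (m - n)*(m**2 - 3*m + 8)*(m - 2*n);  m**5 - 3*m**4 - 7*m**3*n**2 + 8*m**3 + 6*m**2*n**3 + 21*m**2*n**2 - 18*m*n**3 - 56*m*n**2 + 48*n**3 = (m - 2*n)*(m + 3*n)*(m - n)*(m**2 - 3*m + 8)
Cancel the common factors (m**2 - 3*m + 8), (m - n), (m - 2*n).

1/(m + 3*n)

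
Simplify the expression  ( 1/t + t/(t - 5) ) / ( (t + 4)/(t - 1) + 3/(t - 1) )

Numerator: 1/t + t/(t - 5) = (t² + t - 5)/(t² - 5*t)
Denominator: (t + 4)/(t - 1) + 3/(t - 1) = (t + 7)/(t - 1)
Divide: ((t² + t - 5)/(t² - 5*t)) · ((t - 1)/(t + 7)) = (t³ - 6*t + 5)/(t³ + 2*t² - 35*t)

(t³ - 6*t + 5)/(t³ + 2*t² - 35*t)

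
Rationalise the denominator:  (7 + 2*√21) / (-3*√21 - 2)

(-112 - 17*√21)/185

Multiply numerator and denominator by -2 + 3*√21.
Denominator becomes -185; numerator becomes 17*√21 + 112.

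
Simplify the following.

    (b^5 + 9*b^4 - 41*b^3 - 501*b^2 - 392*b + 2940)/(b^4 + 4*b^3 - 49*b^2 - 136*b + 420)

Factor: b^5 + 9*b^4 - 41*b^3 - 501*b^2 - 392*b + 2940 = (b + 6)*(b + 7)*(b + 5)*(b - 7)*(b - 2);  b^4 + 4*b^3 - 49*b^2 - 136*b + 420 = (b + 7)*(b - 2)*(b - 6)*(b + 5)
Cancel the common factors (b - 2), (b + 7), (b + 5).

(b^2 - b - 42)/(b - 6)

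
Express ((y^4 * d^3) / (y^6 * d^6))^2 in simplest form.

1/(d^6*y^4)

Inside the bracket: (y^-2) * (d^-3)
Raise to the power 2: (y^-4) * (d^-6)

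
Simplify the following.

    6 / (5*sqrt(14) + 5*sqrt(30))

(-3*sqrt(14) + 3*sqrt(30))/40

Multiply numerator and denominator by -5*sqrt(30) + 5*sqrt(14).
Denominator becomes -400; numerator becomes -30*sqrt(30) + 30*sqrt(14).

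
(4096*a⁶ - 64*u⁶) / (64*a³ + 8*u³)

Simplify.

64*a³ - 8*u³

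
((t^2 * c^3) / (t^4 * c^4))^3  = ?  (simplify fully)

Inside the bracket: (t^-2) * (c^-1)
Raise to the power 3: (t^-6) * (c^-3)

1/(c^3*t^6)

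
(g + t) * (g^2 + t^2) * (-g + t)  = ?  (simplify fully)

-g^4 + t^4

Pair the conjugate factors: (t+g)(t-g) = -g^2 + t^2, then repeat with the next factor.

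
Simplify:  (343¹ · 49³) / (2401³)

7^(-3)

343¹ = 7^3; 49³ = 7^6; 2401³ = 7^12
Combine exponents: 7^(-3)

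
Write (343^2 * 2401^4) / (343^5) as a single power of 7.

7^7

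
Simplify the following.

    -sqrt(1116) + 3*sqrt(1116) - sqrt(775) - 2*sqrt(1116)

sqrt(1116) = 6*sqrt(31); 3*sqrt(1116) = 18*sqrt(31); sqrt(775) = 5*sqrt(31); 2*sqrt(1116) = 12*sqrt(31)
Combine: (-6 + 18 - 5 - 12)·sqrt(31) = -5*sqrt(31)

-5*sqrt(31)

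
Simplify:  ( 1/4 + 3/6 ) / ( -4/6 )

Numerator: 1/4 + 3/6 = 3/4
Denominator: -4/6 = -2/3
Divide: (3/4) · (-3/2) = -9/8

-9/8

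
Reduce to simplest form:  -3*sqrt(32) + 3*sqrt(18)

3*sqrt(32) = 12*sqrt(2); 3*sqrt(18) = 9*sqrt(2)
Combine: (-12 + 9)·sqrt(2) = -3*sqrt(2)

-3*sqrt(2)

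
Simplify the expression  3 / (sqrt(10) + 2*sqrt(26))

Multiply numerator and denominator by -2*sqrt(26) + sqrt(10).
Denominator becomes -94; numerator becomes -6*sqrt(26) + 3*sqrt(10).

(-3*sqrt(10) + 6*sqrt(26))/94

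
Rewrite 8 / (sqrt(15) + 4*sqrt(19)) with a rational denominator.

(-8*sqrt(15) + 32*sqrt(19))/289

Multiply numerator and denominator by -4*sqrt(19) + sqrt(15).
Denominator becomes -289; numerator becomes -32*sqrt(19) + 8*sqrt(15).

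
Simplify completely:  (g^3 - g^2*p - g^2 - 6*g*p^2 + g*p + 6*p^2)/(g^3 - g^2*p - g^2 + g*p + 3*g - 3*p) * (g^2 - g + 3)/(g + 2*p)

Factor: g^3 - g^2*p - g^2 - 6*g*p^2 + g*p + 6*p^2 = (g - 1)*(g + 2*p)*(g - 3*p);  g^3 - g^2*p - g^2 + g*p + 3*g - 3*p = (g^2 - g + 3)*(g - p)
Cancel the common factors (g^2 - g + 3), (g + 2*p).

(-g^2 + 3*g*p + g - 3*p)/(-g + p)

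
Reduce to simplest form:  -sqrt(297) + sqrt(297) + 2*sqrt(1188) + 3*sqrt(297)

21*sqrt(33)

sqrt(297) = 3*sqrt(33); sqrt(297) = 3*sqrt(33); 2*sqrt(1188) = 12*sqrt(33); 3*sqrt(297) = 9*sqrt(33)
Combine: (-3 + 3 + 12 + 9)·sqrt(33) = 21*sqrt(33)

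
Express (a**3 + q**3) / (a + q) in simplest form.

a**2 - a*q + q**2

Apply the sum-of-cubes factorisation and cancel (a + q).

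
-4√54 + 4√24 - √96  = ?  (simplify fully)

4√54 = 12*√6; 4√24 = 8*√6; √96 = 4*√6
Combine: (-12 + 8 - 4)·√6 = -8*√6

-8*√6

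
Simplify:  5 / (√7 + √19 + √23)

Group as (√7 + √19) + √23; multiply by (√7 + √19) - √23, then rationalise the remaining surd.

(-10*√3059 + 15*√23 + 55*√19 + 175*√7)/523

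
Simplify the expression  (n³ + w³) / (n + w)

n² - n*w + w²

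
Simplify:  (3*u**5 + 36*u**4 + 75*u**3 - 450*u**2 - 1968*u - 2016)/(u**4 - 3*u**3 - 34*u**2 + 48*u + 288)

(3*u**2 + 27*u + 42)/(u - 6)

Factor: 3*u**5 + 36*u**4 + 75*u**3 - 450*u**2 - 1968*u - 2016 = 3*(u + 7)*(u + 3)*(u + 4)*(u + 2)*(u - 4);  u**4 - 3*u**3 - 34*u**2 + 48*u + 288 = (u + 3)*(u - 6)*(u - 4)*(u + 4)
Cancel the common factors (u + 3), (u - 4), (u + 4).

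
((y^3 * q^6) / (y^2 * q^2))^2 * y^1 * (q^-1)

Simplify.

Inside the bracket: y^1 * q^4
Raise to the power 2: y^2 * q^8
Multiply by y^1 * (q^-1): add exponents.

q^7*y^3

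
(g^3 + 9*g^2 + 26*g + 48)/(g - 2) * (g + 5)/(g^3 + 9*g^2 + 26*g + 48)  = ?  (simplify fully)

(g + 5)/(g - 2)

Factor: g^3 + 9*g^2 + 26*g + 48 = (g^2 + 3*g + 8)*(g + 6);  g^3 + 9*g^2 + 26*g + 48 = (g^2 + 3*g + 8)*(g + 6)
Cancel the common factors (g^2 + 3*g + 8), (g + 6).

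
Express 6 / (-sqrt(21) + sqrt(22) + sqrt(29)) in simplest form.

(-45*sqrt(21) + 21*sqrt(29) + 42*sqrt(22) + 3*sqrt(13398))/413

Group as (sqrt(22) + sqrt(29)) - sqrt(21); multiply by (sqrt(22) + sqrt(29)) + sqrt(21), then rationalise the remaining surd.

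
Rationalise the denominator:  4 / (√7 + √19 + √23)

(-8*√3059 + 12*√23 + 44*√19 + 140*√7)/523

Group as (√7 + √19) + √23; multiply by (√7 + √19) - √23, then rationalise the remaining surd.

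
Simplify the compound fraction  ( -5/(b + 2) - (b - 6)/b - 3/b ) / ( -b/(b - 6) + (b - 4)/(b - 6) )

(b^3 - 2*b^2 - 30*b + 36)/(4*b^2 + 8*b)

Numerator: -5/(b + 2) - (b - 6)/b - 3/b = (-b^2 - 4*b + 6)/(b^2 + 2*b)
Denominator: -b/(b - 6) + (b - 4)/(b - 6) = -4/(b - 6)
Divide: ((-b^2 - 4*b + 6)/(b^2 + 2*b)) · (-b/4 + 3/2) = (b^3 - 2*b^2 - 30*b + 36)/(4*b^2 + 8*b)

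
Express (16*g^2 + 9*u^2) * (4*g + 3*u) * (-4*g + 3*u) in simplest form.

Telescope via difference of squares: ((3*u)+(4*g))((3*u)-(4*g)) = -16*g^2 + 9*u^2, then repeat with the next factor.

-256*g^4 + 81*u^4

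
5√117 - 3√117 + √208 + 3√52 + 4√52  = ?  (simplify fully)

5√117 = 15*√13; 3√117 = 9*√13; √208 = 4*√13; 3√52 = 6*√13; 4√52 = 8*√13
Combine: (15 - 9 + 4 + 6 + 8)·√13 = 24*√13

24*√13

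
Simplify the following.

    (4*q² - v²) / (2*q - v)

2*q + v

4*q² - v² factors as (2*q - v)*(2*q + v).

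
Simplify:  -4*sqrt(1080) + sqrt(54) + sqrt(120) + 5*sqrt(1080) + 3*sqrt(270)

3*sqrt(6) + 17*sqrt(30)

4*sqrt(1080) = 24*sqrt(30); sqrt(54) = 3*sqrt(6); sqrt(120) = 2*sqrt(30); 5*sqrt(1080) = 30*sqrt(30); 3*sqrt(270) = 9*sqrt(30)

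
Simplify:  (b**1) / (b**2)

Quotient: (b**-1)

1/b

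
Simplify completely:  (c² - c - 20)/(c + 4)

Factor: c² - c - 20 = (c + 4)·(c - 5)
Cancel the common factor (c + 4).

c - 5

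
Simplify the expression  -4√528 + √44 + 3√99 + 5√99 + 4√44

-16*√33 + 34*√11

4√528 = 16*√33; √44 = 2*√11; 3√99 = 9*√11; 5√99 = 15*√11; 4√44 = 8*√11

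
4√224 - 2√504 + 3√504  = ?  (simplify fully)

4√224 = 16*√14; 2√504 = 12*√14; 3√504 = 18*√14
Combine: (16 - 12 + 18)·√14 = 22*√14

22*√14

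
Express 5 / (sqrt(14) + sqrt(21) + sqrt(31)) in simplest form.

Group as (sqrt(21) + sqrt(31)) + sqrt(14); multiply by (sqrt(21) + sqrt(31)) - sqrt(14), then rationalise the remaining surd.

(-7*sqrt(186) + 2*sqrt(31) + 12*sqrt(21) + 19*sqrt(14))/116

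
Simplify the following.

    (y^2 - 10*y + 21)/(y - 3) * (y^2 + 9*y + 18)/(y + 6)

y^2 - 4*y - 21

Factor: y^2 - 10*y + 21 = (y - 3)*(y - 7);  y^2 + 9*y + 18 = (y + 3)*(y + 6)
Cancel the common factors (y - 3), (y + 6).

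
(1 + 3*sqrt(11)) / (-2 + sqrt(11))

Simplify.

sqrt(11) + 5

Multiply numerator and denominator by -sqrt(11) - 2.
Denominator becomes -7; numerator becomes -35 - 7*sqrt(11).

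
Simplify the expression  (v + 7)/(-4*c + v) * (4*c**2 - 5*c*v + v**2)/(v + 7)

-c + v

Factor: 4*c**2 - 5*c*v + v**2 = (-4*c + v)*(-c + v)
Cancel the common factors (-4*c + v), (v + 7).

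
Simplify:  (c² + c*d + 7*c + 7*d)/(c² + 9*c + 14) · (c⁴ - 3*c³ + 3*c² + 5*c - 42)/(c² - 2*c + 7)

c² + c*d - 3*c - 3*d

Factor: c² + c*d + 7*c + 7*d = (c + d)·(c + 7);  c² + 9*c + 14 = (c + 7)·(c + 2);  c⁴ - 3*c³ + 3*c² + 5*c - 42 = (c - 3)·(c + 2)·(c² - 2*c + 7)
Cancel the common factors (c² - 2*c + 7), (c + 2), (c + 7).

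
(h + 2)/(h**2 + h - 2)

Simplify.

1/(h - 1)

Factor: h**2 + h - 2 = (h + 2)*(h - 1)
Cancel the common factor (h + 2).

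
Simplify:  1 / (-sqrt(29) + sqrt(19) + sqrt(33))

Group as (sqrt(19) + sqrt(33)) - sqrt(29); multiply by (sqrt(19) + sqrt(33)) + sqrt(29), then rationalise the remaining surd.

(-23*sqrt(29) + 15*sqrt(33) + 43*sqrt(19) + 2*sqrt(18183))/1979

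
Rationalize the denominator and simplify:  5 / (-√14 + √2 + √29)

(-205*√2 - 20*√203 + 85*√14 + 65*√29)/57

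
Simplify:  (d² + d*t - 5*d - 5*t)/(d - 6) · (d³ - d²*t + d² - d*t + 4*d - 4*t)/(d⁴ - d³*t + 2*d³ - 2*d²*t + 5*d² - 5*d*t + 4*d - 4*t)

(d² + d*t - 5*d - 5*t)/(d² - 5*d - 6)

Factor: d² + d*t - 5*d - 5*t = (d + t)·(d - 5);  d³ - d²*t + d² - d*t + 4*d - 4*t = (d - t)·(d² + d + 4);  d⁴ - d³*t + 2*d³ - 2*d²*t + 5*d² - 5*d*t + 4*d - 4*t = (d + 1)·(d - t)·(d² + d + 4)
Cancel the common factors (d² + d + 4), (d - t).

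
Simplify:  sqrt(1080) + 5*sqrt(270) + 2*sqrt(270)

27*sqrt(30)

sqrt(1080) = 6*sqrt(30); 5*sqrt(270) = 15*sqrt(30); 2*sqrt(270) = 6*sqrt(30)
Combine: (6 + 15 + 6)·sqrt(30) = 27*sqrt(30)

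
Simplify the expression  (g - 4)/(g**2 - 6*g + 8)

1/(g - 2)

Factor: g**2 - 6*g + 8 = (g - 4)*(g - 2)
Cancel the common factor (g - 4).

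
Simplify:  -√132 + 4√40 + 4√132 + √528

8*√10 + 10*√33

√132 = 2*√33; 4√40 = 8*√10; 4√132 = 8*√33; √528 = 4*√33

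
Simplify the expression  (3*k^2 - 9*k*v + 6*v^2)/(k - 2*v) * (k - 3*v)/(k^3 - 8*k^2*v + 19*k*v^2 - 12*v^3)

-3/(-k + 4*v)

Factor: 3*k^2 - 9*k*v + 6*v^2 = 3*(k - 2*v)*(k - v);  k^3 - 8*k^2*v + 19*k*v^2 - 12*v^3 = (k - 3*v)*(k - 4*v)*(k - v)
Cancel the common factors (k - 3*v), (k - 2*v), (k - v).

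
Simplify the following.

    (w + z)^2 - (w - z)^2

4*w*z

Binomially expand both and collect terms in w, z.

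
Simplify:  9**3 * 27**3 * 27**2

9**3 = 3**6; 27**3 = 3**9; 27**2 = 3**6
Combine exponents: 3**21

3**21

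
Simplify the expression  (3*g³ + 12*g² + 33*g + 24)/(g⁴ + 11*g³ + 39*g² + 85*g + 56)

Factor: 3*g³ + 12*g² + 33*g + 24 = 3·(g + 1)·(g² + 3*g + 8);  g⁴ + 11*g³ + 39*g² + 85*g + 56 = (g² + 3*g + 8)·(g + 7)·(g + 1)
Cancel the common factors (g² + 3*g + 8), (g + 1).

3/(g + 7)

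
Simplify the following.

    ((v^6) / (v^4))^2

v^4

Inside the bracket: v^2
Raise to the power 2: v^4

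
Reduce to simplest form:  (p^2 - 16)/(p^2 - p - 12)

Factor: p^2 - 16 = (p + 4)*(p - 4);  p^2 - p - 12 = (p + 3)*(p - 4)
Cancel the common factor (p - 4).

(p + 4)/(p + 3)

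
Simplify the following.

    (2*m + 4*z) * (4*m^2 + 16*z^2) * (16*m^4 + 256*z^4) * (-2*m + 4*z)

-256*m^8 + 65536*z^8

Telescope via difference of squares: ((4*z)+(2*m))((4*z)-(2*m)) = -4*m^2 + 16*z^2, then repeat with the next factor.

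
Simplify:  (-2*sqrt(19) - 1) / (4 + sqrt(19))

Multiply numerator and denominator by -sqrt(19) + 4.
Denominator becomes -3; numerator becomes -7*sqrt(19) + 34.

(-34 + 7*sqrt(19))/3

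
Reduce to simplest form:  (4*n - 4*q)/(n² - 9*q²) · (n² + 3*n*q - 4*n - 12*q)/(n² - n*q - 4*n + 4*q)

Factor: 4*n - 4*q = 4·(n - q);  n² - 9*q² = (n - 3*q)·(n + 3*q);  n² + 3*n*q - 4*n - 12*q = (n + 3*q)·(n - 4);  n² - n*q - 4*n + 4*q = (n - 4)·(n - q)
Cancel the common factors (n + 3*q), (n - 4), (n - q).

-4/(-n + 3*q)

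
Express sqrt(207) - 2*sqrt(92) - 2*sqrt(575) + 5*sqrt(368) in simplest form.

9*sqrt(23)

sqrt(207) = 3*sqrt(23); 2*sqrt(92) = 4*sqrt(23); 2*sqrt(575) = 10*sqrt(23); 5*sqrt(368) = 20*sqrt(23)
Combine: (3 - 4 - 10 + 20)·sqrt(23) = 9*sqrt(23)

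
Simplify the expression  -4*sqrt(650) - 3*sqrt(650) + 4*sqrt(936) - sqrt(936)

4*sqrt(650) = 20*sqrt(26); 3*sqrt(650) = 15*sqrt(26); 4*sqrt(936) = 24*sqrt(26); sqrt(936) = 6*sqrt(26)
Combine: (-20 - 15 + 24 - 6)·sqrt(26) = -17*sqrt(26)

-17*sqrt(26)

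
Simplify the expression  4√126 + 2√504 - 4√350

4*√14

4√126 = 12*√14; 2√504 = 12*√14; 4√350 = 20*√14
Combine: (12 + 12 - 20)·√14 = 4*√14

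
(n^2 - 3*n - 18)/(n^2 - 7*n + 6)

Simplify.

(n + 3)/(n - 1)

Factor: n^2 - 3*n - 18 = (n - 6)*(n + 3);  n^2 - 7*n + 6 = (n - 6)*(n - 1)
Cancel the common factor (n - 6).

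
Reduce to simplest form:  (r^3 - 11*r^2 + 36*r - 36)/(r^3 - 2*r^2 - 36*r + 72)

(r - 3)/(r + 6)

Factor: r^3 - 11*r^2 + 36*r - 36 = (r - 6)*(r - 2)*(r - 3);  r^3 - 2*r^2 - 36*r + 72 = (r - 6)*(r - 2)*(r + 6)
Cancel the common factors (r - 6), (r - 2).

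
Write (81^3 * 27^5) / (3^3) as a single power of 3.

81^3 = 3^12; 27^5 = 3^15; 3^3 = 3^3
Combine exponents: 3^24

3^24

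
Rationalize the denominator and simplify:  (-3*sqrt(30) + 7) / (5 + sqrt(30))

Multiply numerator and denominator by -sqrt(30) + 5.
Denominator becomes -5; numerator becomes -22*sqrt(30) + 125.

(-125 + 22*sqrt(30))/5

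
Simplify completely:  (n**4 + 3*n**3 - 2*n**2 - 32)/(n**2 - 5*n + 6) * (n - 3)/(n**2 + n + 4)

Factor: n**4 + 3*n**3 - 2*n**2 - 32 = (n - 2)*(n**2 + n + 4)*(n + 4);  n**2 - 5*n + 6 = (n - 3)*(n - 2)
Cancel the common factors (n**2 + n + 4), (n - 2), (n - 3).

n + 4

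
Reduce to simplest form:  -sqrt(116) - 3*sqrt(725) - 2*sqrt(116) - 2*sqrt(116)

sqrt(116) = 2*sqrt(29); 3*sqrt(725) = 15*sqrt(29); 2*sqrt(116) = 4*sqrt(29); 2*sqrt(116) = 4*sqrt(29)
Combine: (-2 - 15 - 4 - 4)·sqrt(29) = -25*sqrt(29)

-25*sqrt(29)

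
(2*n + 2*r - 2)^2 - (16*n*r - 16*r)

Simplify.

4*(-n + r + 1)^2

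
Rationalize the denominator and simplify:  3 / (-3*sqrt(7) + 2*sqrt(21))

(3*sqrt(7) + 2*sqrt(21))/7

Multiply numerator and denominator by 3*sqrt(7) + 2*sqrt(21).
Denominator becomes 21; numerator becomes 9*sqrt(7) + 6*sqrt(21).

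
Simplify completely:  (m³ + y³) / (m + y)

Apply the sum-of-cubes factorisation and cancel (m + y).

m² - m*y + y²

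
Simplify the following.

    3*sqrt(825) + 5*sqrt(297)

3*sqrt(825) = 15*sqrt(33); 5*sqrt(297) = 15*sqrt(33)
Combine: (15 + 15)·sqrt(33) = 30*sqrt(33)

30*sqrt(33)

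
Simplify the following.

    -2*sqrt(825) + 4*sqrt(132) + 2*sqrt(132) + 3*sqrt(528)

14*sqrt(33)

2*sqrt(825) = 10*sqrt(33); 4*sqrt(132) = 8*sqrt(33); 2*sqrt(132) = 4*sqrt(33); 3*sqrt(528) = 12*sqrt(33)
Combine: (-10 + 8 + 4 + 12)·sqrt(33) = 14*sqrt(33)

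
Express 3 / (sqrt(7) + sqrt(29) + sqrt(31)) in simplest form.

Group as (sqrt(7) + sqrt(31)) + sqrt(29); multiply by (sqrt(7) + sqrt(31)) - sqrt(29), then rationalise the remaining surd.

(-6*sqrt(6293) + 15*sqrt(31) + 27*sqrt(29) + 159*sqrt(7))/787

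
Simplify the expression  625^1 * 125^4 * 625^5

5^36

625^1 = 5^4; 125^4 = 5^12; 625^5 = 5^20
Combine exponents: 5^36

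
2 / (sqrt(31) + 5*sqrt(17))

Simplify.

Multiply numerator and denominator by -sqrt(31) + 5*sqrt(17).
Denominator becomes 394; numerator becomes -2*sqrt(31) + 10*sqrt(17).

(-sqrt(31) + 5*sqrt(17))/197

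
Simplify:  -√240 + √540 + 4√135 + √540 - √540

14*√15

√240 = 4*√15; √540 = 6*√15; 4√135 = 12*√15; √540 = 6*√15; √540 = 6*√15
Combine: (-4 + 6 + 12 + 6 - 6)·√15 = 14*√15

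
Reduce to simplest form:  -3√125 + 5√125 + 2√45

3√125 = 15*√5; 5√125 = 25*√5; 2√45 = 6*√5
Combine: (-15 + 25 + 6)·√5 = 16*√5

16*√5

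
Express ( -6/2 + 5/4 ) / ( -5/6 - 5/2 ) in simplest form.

21/40

Numerator: -6/2 + 5/4 = -7/4
Denominator: -5/6 - 5/2 = -10/3
Divide: (-7/4) · (-3/10) = 21/40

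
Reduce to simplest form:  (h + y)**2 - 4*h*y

Expanding gives h**2 - 2*h*y + y**2, a perfect square.

(h - y)**2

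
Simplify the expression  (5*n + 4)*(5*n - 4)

Difference of squares with P = 5*n, Q = 4.

25*n^2 - 16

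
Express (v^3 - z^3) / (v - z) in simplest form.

v^2 + v*z + z^2

Apply the difference-of-cubes factorisation and cancel (v - z).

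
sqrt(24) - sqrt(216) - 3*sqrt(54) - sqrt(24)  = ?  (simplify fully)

-15*sqrt(6)

sqrt(24) = 2*sqrt(6); sqrt(216) = 6*sqrt(6); 3*sqrt(54) = 9*sqrt(6); sqrt(24) = 2*sqrt(6)
Combine: (2 - 6 - 9 - 2)·sqrt(6) = -15*sqrt(6)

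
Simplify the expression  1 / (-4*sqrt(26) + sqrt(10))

Multiply numerator and denominator by sqrt(10) + 4*sqrt(26).
Denominator becomes -406; numerator becomes sqrt(10) + 4*sqrt(26).

(-4*sqrt(26) - sqrt(10))/406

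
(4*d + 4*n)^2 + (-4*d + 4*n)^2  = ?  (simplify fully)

Binomially expand both and collect terms in (4*n), (4*d).

32*d^2 + 32*n^2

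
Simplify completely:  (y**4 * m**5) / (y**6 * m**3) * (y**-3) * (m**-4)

Quotient: (y**-2) * m**2
Multiply by (y**-3) * (m**-4): add exponents.

1/(m**2*y**5)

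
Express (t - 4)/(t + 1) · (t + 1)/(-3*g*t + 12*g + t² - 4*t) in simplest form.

1/(-3*g + t)

Factor: -3*g*t + 12*g + t² - 4*t = (t - 4)·(-3*g + t)
Cancel the common factors (t - 4), (t + 1).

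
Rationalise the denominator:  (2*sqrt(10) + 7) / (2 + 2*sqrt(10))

Multiply numerator and denominator by -2*sqrt(10) + 2.
Denominator becomes -36; numerator becomes -10*sqrt(10) - 26.

(13 + 5*sqrt(10))/18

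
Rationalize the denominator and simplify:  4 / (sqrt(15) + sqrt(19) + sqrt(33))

Group as (sqrt(15) + sqrt(33)) + sqrt(19); multiply by (sqrt(15) + sqrt(33)) - sqrt(19), then rationalise the remaining surd.

(-24*sqrt(1045) + 4*sqrt(33) + 116*sqrt(19) + 148*sqrt(15))/1139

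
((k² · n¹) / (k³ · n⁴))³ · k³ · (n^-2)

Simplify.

Inside the bracket: (k^-1) · (n^-3)
Raise to the power 3: (k^-3) · (n^-9)
Multiply by k³ · (n^-2): add exponents.

n^(-11)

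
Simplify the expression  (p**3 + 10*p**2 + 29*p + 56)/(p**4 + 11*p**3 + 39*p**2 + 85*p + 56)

Factor: p**3 + 10*p**2 + 29*p + 56 = (p + 7)*(p**2 + 3*p + 8);  p**4 + 11*p**3 + 39*p**2 + 85*p + 56 = (p + 7)*(p**2 + 3*p + 8)*(p + 1)
Cancel the common factors (p**2 + 3*p + 8), (p + 7).

1/(p + 1)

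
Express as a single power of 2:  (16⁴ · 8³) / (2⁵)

2^20

16⁴ = 2^16; 8³ = 2^9; 2⁵ = 2^5
Combine exponents: 2^20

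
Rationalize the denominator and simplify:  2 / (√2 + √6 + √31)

Group as (√2 + √6) + √31; multiply by (√2 + √6) - √31, then rationalise the remaining surd.

(-54*√6 - 70*√2 + 8*√93 + 46*√31)/481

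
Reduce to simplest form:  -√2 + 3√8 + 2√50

15*√2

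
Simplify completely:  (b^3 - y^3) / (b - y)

Apply the difference-of-cubes factorisation and cancel (b - y).

b^2 + b*y + y^2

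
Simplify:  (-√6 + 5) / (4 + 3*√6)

(-2 + √6)/2

Multiply numerator and denominator by -3*√6 + 4.
Denominator becomes -38; numerator becomes -19*√6 + 38.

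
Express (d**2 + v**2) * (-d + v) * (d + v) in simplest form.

-d**4 + v**4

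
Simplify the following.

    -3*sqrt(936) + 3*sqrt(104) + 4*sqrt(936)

12*sqrt(26)

3*sqrt(936) = 18*sqrt(26); 3*sqrt(104) = 6*sqrt(26); 4*sqrt(936) = 24*sqrt(26)
Combine: (-18 + 6 + 24)·sqrt(26) = 12*sqrt(26)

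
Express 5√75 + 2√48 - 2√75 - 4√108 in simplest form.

-√3

5√75 = 25*√3; 2√48 = 8*√3; 2√75 = 10*√3; 4√108 = 24*√3
Combine: (25 + 8 - 10 - 24)·√3 = -√3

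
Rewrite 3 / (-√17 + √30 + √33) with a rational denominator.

Group as (√30 + √33) - √17; multiply by (√30 + √33) + √17, then rationalise the remaining surd.

(-69*√17 + 21*√33 + 30*√30 + 9*√1870)/922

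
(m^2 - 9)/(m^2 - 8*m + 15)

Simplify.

(m + 3)/(m - 5)

Factor: m^2 - 9 = (m + 3)*(m - 3);  m^2 - 8*m + 15 = (m - 5)*(m - 3)
Cancel the common factor (m - 3).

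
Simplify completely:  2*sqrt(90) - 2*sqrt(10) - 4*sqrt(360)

2*sqrt(90) = 6*sqrt(10); 2*sqrt(10) = 2*sqrt(10); 4*sqrt(360) = 24*sqrt(10)
Combine: (6 - 2 - 24)·sqrt(10) = -20*sqrt(10)

-20*sqrt(10)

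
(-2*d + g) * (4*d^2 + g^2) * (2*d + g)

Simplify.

-16*d^4 + g^4

(g+(2*d))(g-(2*d)) = -4*d^2 + g^2; continue pairing.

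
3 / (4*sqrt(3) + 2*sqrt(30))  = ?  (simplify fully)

(-2*sqrt(3) + sqrt(30))/12

Multiply numerator and denominator by -4*sqrt(3) + 2*sqrt(30).
Denominator becomes 72; numerator becomes -12*sqrt(3) + 6*sqrt(30).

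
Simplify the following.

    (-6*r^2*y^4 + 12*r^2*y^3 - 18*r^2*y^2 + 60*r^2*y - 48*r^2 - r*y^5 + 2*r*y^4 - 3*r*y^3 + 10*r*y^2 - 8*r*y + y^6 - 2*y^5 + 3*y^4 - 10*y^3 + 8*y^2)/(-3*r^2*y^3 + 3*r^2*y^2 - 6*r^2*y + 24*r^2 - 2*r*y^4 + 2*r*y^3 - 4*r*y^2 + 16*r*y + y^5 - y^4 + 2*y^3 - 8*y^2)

(2*r*y - 2*r + y^2 - y)/(r + y)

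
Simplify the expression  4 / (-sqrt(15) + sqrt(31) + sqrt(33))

Group as (sqrt(31) + sqrt(33)) - sqrt(15); multiply by (sqrt(31) + sqrt(33)) + sqrt(15), then rationalise the remaining surd.

(-196*sqrt(15) + 52*sqrt(33) + 68*sqrt(31) + 24*sqrt(1705))/1691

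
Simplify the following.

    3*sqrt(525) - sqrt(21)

14*sqrt(21)

3*sqrt(525) = 15*sqrt(21); sqrt(21) = sqrt(21)
Combine: (15 - 1)·sqrt(21) = 14*sqrt(21)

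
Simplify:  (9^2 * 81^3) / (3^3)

9^2 = 3^4; 81^3 = 3^12; 3^3 = 3^3
Combine exponents: 3^13

3^13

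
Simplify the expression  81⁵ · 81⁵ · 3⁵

81⁵ = 3^20; 81⁵ = 3^20; 3⁵ = 3^5
Combine exponents: 3^45

3^45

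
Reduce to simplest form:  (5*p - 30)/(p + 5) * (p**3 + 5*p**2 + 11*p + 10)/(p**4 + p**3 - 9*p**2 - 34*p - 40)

(5*p - 30)/(p**2 + p - 20)

Factor: 5*p - 30 = 5*(p - 6);  p**3 + 5*p**2 + 11*p + 10 = (p**2 + 3*p + 5)*(p + 2);  p**4 + p**3 - 9*p**2 - 34*p - 40 = (p**2 + 3*p + 5)*(p - 4)*(p + 2)
Cancel the common factors (p**2 + 3*p + 5), (p + 2).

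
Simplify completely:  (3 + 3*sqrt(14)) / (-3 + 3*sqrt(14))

Multiply numerator and denominator by -3*sqrt(14) - 3.
Denominator becomes -117; numerator becomes -135 - 18*sqrt(14).

(2*sqrt(14) + 15)/13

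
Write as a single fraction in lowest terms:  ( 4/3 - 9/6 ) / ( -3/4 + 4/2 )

-2/15

Numerator: 4/3 - 9/6 = -1/6
Denominator: -3/4 + 4/2 = 5/4
Divide: (-1/6) · (4/5) = -2/15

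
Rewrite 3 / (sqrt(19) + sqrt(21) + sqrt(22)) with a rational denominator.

Group as (sqrt(19) + sqrt(22)) + sqrt(21); multiply by (sqrt(19) + sqrt(22)) - sqrt(21), then rationalise the remaining surd.

(-sqrt(8778) + 9*sqrt(22) + 10*sqrt(21) + 12*sqrt(19))/212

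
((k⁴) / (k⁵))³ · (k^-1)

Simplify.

Inside the bracket: (k^-1)
Raise to the power 3: (k^-3)
Multiply by (k^-1): add exponents.

k^(-4)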